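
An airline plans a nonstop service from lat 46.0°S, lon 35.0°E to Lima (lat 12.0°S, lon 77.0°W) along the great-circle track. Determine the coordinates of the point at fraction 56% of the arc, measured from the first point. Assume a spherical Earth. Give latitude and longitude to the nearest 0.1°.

≈ lat 40.9°S, lon 41.8°W

The haversine formula gives a central angle δ ≈ 1.676 rad (96.0°) between the endpoints.
Interpolate at f = 0.56 with slerp weights a = sin((1−f)δ)/sin δ ≈ 0.676, b = sin(fδ)/sin δ ≈ 0.811.
p = a·p₁ + b·p₂ ≈ (0.563, -0.504, -0.655); φ = arcsin(p_z) ≈ -40.92°, λ = atan2(p_y, p_x) ≈ -41.81°.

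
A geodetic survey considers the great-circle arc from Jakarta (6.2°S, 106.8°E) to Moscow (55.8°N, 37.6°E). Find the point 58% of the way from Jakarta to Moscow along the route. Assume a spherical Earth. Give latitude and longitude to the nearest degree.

Write both endpoints as unit vectors p₁, p₂ with components (cos φ cos λ, cos φ sin λ, sin φ).
The central angle between the endpoints is δ = arccos(p₁·p₂) ≈ 1.461 rad (83.7°).
Interpolate at f = 0.58 with slerp weights a = sin((1−f)δ)/sin δ ≈ 0.579, b = sin(fδ)/sin δ ≈ 0.754.
p = a·p₁ + b·p₂ ≈ (0.169, 0.810, 0.561); φ = arcsin(p_z) ≈ 34.14°, λ = atan2(p_y, p_x) ≈ 78.19°.

≈ 34°N, 78°E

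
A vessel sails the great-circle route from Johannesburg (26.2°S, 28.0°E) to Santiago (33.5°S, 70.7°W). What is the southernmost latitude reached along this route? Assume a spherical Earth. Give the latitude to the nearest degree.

The great circle lies in the plane with unit normal n̂ = (p₁ × p₂)/|p₁ × p₂|.
Here n̂_z ≈ -0.746; the vertex latitude is φ_max = arccos|n̂_z| ≈ 41.8°.
Check via Clairaut: cos φ_max = |cos φ₁| · sin C = cos(26.2°)·sin(123.8°) ≈ 0.746, again giving ≈ 41.8°.

≈ 42°S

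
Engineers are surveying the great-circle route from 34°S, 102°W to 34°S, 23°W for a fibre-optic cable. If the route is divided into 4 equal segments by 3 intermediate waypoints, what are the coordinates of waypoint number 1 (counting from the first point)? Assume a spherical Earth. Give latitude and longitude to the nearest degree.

Write both endpoints as unit vectors p₁, p₂ with components (cos φ cos λ, cos φ sin λ, sin φ).
The central angle between the endpoints is δ = arccos(p₁·p₂) ≈ 1.111 rad (63.7°).
Interpolate at f = 1/4 with slerp weights a = sin((1−f)δ)/sin δ ≈ 0.826, b = sin(fδ)/sin δ ≈ 0.306.
p = a·p₁ + b·p₂ ≈ (0.091, -0.769, -0.633); φ = arcsin(p_z) ≈ -39.27°, λ = atan2(p_y, p_x) ≈ -83.24°.

≈ 39°S, 83°W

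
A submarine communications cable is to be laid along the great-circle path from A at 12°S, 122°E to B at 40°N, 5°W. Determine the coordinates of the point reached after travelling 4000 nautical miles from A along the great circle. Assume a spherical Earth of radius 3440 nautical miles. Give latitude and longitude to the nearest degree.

≈ 30°N, 69°E

Write both endpoints as unit vectors p₁, p₂ with components (cos φ cos λ, cos φ sin λ, sin φ).
The central angle between the endpoints is δ = arccos(p₁·p₂) ≈ 2.195 rad (125.8°). The total great-circle distance is δ·R ≈ 2.195 × 3440 ≈ 7551 nmi, so the target fraction is f = 4000/7551 ≈ 0.530.
Interpolate at f ≈ 0.530 with slerp weights a = sin((1−f)δ)/sin δ ≈ 1.058, b = sin(fδ)/sin δ ≈ 1.131.
p = a·p₁ + b·p₂ ≈ (0.315, 0.802, 0.507); φ = arcsin(p_z) ≈ 30.48°, λ = atan2(p_y, p_x) ≈ 68.57°.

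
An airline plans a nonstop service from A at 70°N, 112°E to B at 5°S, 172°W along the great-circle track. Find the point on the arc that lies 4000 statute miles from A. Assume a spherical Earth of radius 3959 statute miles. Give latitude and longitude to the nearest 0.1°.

≈ 25.2°N, 176.8°E

Convert each endpoint to a unit vector on the sphere (x = cos φ cos λ, y = cos φ sin λ, z = sin φ).
The central angle between the endpoints is δ = arccos(p₁·p₂) ≈ 1.570 rad (90.0°). The total great-circle distance is δ·R ≈ 1.570 × 3959 ≈ 6217 mi, so the target fraction is f = 4000/6217 ≈ 0.643.
Interpolate at f ≈ 0.643 with slerp weights a = sin((1−f)δ)/sin δ ≈ 0.531, b = sin(fδ)/sin δ ≈ 0.847.
p = a·p₁ + b·p₂ ≈ (-0.904, 0.051, 0.425); φ = arcsin(p_z) ≈ 25.17°, λ = atan2(p_y, p_x) ≈ 176.77°.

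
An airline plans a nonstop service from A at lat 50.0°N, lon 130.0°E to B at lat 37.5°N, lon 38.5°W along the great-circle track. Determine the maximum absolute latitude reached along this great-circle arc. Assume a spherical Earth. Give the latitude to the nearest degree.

≈ 84°N

The great circle lies in the plane with unit normal n̂ = (p₁ × p₂)/|p₁ × p₂|.
Here n̂_z ≈ -0.102; the vertex latitude is φ_max = arccos|n̂_z| ≈ 84.2°.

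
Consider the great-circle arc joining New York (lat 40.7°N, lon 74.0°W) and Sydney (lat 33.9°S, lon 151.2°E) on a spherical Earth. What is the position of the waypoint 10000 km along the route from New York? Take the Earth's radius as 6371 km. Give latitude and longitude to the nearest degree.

≈ lat 3°S, lon 161°W

Write both endpoints as unit vectors p₁, p₂ with components (cos φ cos λ, cos φ sin λ, sin φ).
The central angle between the endpoints is δ = arccos(p₁·p₂) ≈ 2.510 rad (143.8°). The total great-circle distance is δ·R ≈ 2.510 × 6371 ≈ 15991 km, so the target fraction is f = 10000/15991 ≈ 0.625.
Interpolate at f ≈ 0.625 with slerp weights a = sin((1−f)δ)/sin δ ≈ 1.368, b = sin(fδ)/sin δ ≈ 1.694.
p = a·p₁ + b·p₂ ≈ (-0.946, -0.320, -0.052); φ = arcsin(p_z) ≈ -3.01°, λ = atan2(p_y, p_x) ≈ -161.32°.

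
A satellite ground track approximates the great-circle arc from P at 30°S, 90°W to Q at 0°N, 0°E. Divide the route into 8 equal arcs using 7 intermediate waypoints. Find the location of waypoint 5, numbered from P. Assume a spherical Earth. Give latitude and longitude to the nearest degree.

From cos δ = sin φ₁ sin φ₂ + cos φ₁ cos φ₂ cos Δλ, the central angle is δ ≈ 1.571 rad (90.0°).
Interpolate at f = 5/8 with slerp weights a = sin((1−f)δ)/sin δ ≈ 0.556, b = sin(fδ)/sin δ ≈ 0.831.
p = a·p₁ + b·p₂ ≈ (0.831, -0.481, -0.278); φ = arcsin(p_z) ≈ -16.13°, λ = atan2(p_y, p_x) ≈ -30.06°.

≈ 16°S, 30°W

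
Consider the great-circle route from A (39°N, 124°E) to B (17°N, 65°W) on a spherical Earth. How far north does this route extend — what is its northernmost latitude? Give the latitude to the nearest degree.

≈ 82°N

The great circle lies in the plane with unit normal n̂ = (p₁ × p₂)/|p₁ × p₂|.
Here n̂_z ≈ +0.139; the vertex latitude is φ_max = arccos|n̂_z| ≈ 82.0°.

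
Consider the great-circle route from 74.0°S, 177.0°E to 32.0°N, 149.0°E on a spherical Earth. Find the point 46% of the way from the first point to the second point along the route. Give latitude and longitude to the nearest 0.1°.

≈ 25.7°S, 156.4°E

From cos δ = sin φ₁ sin φ₂ + cos φ₁ cos φ₂ cos Δλ, the central angle is δ ≈ 1.879 rad (107.6°).
Interpolate at f = 0.46 with slerp weights a = sin((1−f)δ)/sin δ ≈ 0.891, b = sin(fδ)/sin δ ≈ 0.798.
p = a·p₁ + b·p₂ ≈ (-0.825, 0.361, -0.434); φ = arcsin(p_z) ≈ -25.70°, λ = atan2(p_y, p_x) ≈ 156.35°.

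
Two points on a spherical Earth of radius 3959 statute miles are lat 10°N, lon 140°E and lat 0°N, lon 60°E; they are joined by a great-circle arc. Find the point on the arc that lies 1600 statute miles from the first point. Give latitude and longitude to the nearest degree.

From cos δ = sin φ₁ sin φ₂ + cos φ₁ cos φ₂ cos Δλ, the central angle is δ ≈ 1.399 rad (80.2°). The total great-circle distance is δ·R ≈ 1.399 × 3959 ≈ 5538 mi, so the target fraction is f = 1600/5538 ≈ 0.289.
Interpolate at f ≈ 0.289 with slerp weights a = sin((1−f)δ)/sin δ ≈ 0.851, b = sin(fδ)/sin δ ≈ 0.399.
p = a·p₁ + b·p₂ ≈ (-0.443, 0.884, 0.148); φ = arcsin(p_z) ≈ 8.50°, λ = atan2(p_y, p_x) ≈ 116.58°.

≈ lat 8°N, lon 117°E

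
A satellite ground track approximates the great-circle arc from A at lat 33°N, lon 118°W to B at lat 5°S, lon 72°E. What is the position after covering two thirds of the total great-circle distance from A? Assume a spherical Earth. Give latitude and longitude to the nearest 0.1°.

From cos δ = sin φ₁ sin φ₂ + cos φ₁ cos φ₂ cos Δλ, the central angle is δ ≈ 2.627 rad (150.5°).
Interpolate at f = 2/3 with slerp weights a = sin((1−f)δ)/sin δ ≈ 1.559, b = sin(fδ)/sin δ ≈ 1.997.
p = a·p₁ + b·p₂ ≈ (0.001, 0.738, 0.675); φ = arcsin(p_z) ≈ 42.45°, λ = atan2(p_y, p_x) ≈ 89.92°.

≈ lat 42.4°N, lon 89.9°E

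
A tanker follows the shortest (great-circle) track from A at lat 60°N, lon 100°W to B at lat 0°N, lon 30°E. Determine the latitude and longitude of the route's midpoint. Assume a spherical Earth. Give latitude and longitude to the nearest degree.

≈ lat 48°N, lon 1°E

Convert each endpoint to a unit vector on the sphere (x = cos φ cos λ, y = cos φ sin λ, z = sin φ).
The central angle between the endpoints is δ = arccos(p₁·p₂) ≈ 1.898 rad (108.7°).
Interpolate at f = 1/2 with slerp weights a = sin((1−f)δ)/sin δ ≈ 0.858, b = sin(fδ)/sin δ ≈ 0.858.
p = a·p₁ + b·p₂ ≈ (0.669, 0.007, 0.743); φ = arcsin(p_z) ≈ 48.02°, λ = atan2(p_y, p_x) ≈ 0.56°.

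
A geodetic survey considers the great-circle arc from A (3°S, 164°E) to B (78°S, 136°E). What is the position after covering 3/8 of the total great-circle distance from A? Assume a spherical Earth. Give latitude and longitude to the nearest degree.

Convert each endpoint to a unit vector on the sphere (x = cos φ cos λ, y = cos φ sin λ, z = sin φ).
The central angle between the endpoints is δ = arccos(p₁·p₂) ≈ 1.334 rad (76.4°).
Interpolate at f = 3/8 with slerp weights a = sin((1−f)δ)/sin δ ≈ 0.762, b = sin(fδ)/sin δ ≈ 0.493.
p = a·p₁ + b·p₂ ≈ (-0.805, 0.281, -0.523); φ = arcsin(p_z) ≈ -31.50°, λ = atan2(p_y, p_x) ≈ 160.76°.

≈ (32°S, 161°E)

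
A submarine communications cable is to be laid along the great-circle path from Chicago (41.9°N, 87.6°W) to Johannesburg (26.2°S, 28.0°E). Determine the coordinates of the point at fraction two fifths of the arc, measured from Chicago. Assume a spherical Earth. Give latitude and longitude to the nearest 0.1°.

≈ 22.2°N, 31.7°W

The haversine formula gives a central angle δ ≈ 2.194 rad (125.7°) between the endpoints.
Interpolate at f = 2/5 with slerp weights a = sin((1−f)δ)/sin δ ≈ 1.192, b = sin(fδ)/sin δ ≈ 0.947.
p = a·p₁ + b·p₂ ≈ (0.787, -0.487, 0.378); φ = arcsin(p_z) ≈ 22.19°, λ = atan2(p_y, p_x) ≈ -31.75°.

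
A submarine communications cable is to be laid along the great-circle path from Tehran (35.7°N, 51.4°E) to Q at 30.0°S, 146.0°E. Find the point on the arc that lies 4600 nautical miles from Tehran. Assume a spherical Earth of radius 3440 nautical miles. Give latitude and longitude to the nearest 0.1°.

Convert each endpoint to a unit vector on the sphere (x = cos φ cos λ, y = cos φ sin λ, z = sin φ).
The central angle between the endpoints is δ = arccos(p₁·p₂) ≈ 1.926 rad (110.4°). The total great-circle distance is δ·R ≈ 1.926 × 3440 ≈ 6627 nmi, so the target fraction is f = 4600/6627 ≈ 0.694.
Interpolate at f ≈ 0.694 with slerp weights a = sin((1−f)δ)/sin δ ≈ 0.593, b = sin(fδ)/sin δ ≈ 1.038.
p = a·p₁ + b·p₂ ≈ (-0.445, 0.879, -0.173); φ = arcsin(p_z) ≈ -9.96°, λ = atan2(p_y, p_x) ≈ 116.84°.

≈ 10.0°S, 116.8°E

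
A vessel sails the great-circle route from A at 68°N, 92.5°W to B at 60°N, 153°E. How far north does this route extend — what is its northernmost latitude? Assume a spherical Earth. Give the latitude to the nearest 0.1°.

The great circle lies in the plane with unit normal n̂ = (p₁ × p₂)/|p₁ × p₂|.
Here n̂_z ≈ -0.248; the vertex latitude is φ_max = arccos|n̂_z| ≈ 75.7°.
Check via Clairaut: cos φ_max = |cos φ₁| · sin C = cos(68.0°)·sin(41.4°) ≈ 0.248, again giving ≈ 75.7°.

≈ 75.7°N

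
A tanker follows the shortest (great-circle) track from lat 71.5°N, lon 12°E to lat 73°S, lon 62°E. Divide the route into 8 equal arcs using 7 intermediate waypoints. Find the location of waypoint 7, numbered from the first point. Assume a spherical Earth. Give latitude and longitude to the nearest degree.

≈ lat 56°S, lon 47°E

Write both endpoints as unit vectors p₁, p₂ with components (cos φ cos λ, cos φ sin λ, sin φ).
The central angle between the endpoints is δ = arccos(p₁·p₂) ≈ 2.582 rad (147.9°).
Interpolate at f = 7/8 with slerp weights a = sin((1−f)δ)/sin δ ≈ 0.597, b = sin(fδ)/sin δ ≈ 1.454.
p = a·p₁ + b·p₂ ≈ (0.385, 0.415, -0.825); φ = arcsin(p_z) ≈ -55.54°, λ = atan2(p_y, p_x) ≈ 47.14°.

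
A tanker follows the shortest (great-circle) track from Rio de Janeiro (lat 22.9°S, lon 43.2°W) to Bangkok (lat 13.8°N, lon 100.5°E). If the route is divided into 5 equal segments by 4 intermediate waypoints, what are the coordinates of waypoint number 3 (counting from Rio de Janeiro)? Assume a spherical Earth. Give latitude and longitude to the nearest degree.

≈ lat 9°S, lon 47°E

Write both endpoints as unit vectors p₁, p₂ with components (cos φ cos λ, cos φ sin λ, sin φ).
The central angle between the endpoints is δ = arccos(p₁·p₂) ≈ 2.521 rad (144.5°).
Interpolate at f = 3/5 with slerp weights a = sin((1−f)δ)/sin δ ≈ 1.456, b = sin(fδ)/sin δ ≈ 1.718.
p = a·p₁ + b·p₂ ≈ (0.674, 0.722, -0.157); φ = arcsin(p_z) ≈ -9.02°, λ = atan2(p_y, p_x) ≈ 47.00°.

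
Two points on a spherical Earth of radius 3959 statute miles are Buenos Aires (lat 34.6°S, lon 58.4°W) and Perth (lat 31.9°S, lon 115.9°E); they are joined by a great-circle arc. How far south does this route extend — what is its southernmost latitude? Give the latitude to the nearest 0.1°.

The great circle lies in the plane with unit normal n̂ = (p₁ × p₂)/|p₁ × p₂|.
Here n̂_z ≈ +0.076; the vertex latitude is φ_max = arccos|n̂_z| ≈ 85.7°.
Check via Clairaut: cos φ_max = |cos φ₁| · sin C = cos(34.6°)·sin(174.7°) ≈ 0.076, again giving ≈ 85.7°.

≈ 85.7°S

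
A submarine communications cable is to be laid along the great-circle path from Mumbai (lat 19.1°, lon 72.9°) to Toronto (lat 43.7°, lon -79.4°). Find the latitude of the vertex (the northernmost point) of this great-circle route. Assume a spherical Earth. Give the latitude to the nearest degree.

The great circle lies in the plane with unit normal n̂ = (p₁ × p₂)/|p₁ × p₂|.
Here n̂_z ≈ -0.343; the vertex latitude is φ_max = arccos|n̂_z| ≈ 69.9°.

≈ 70°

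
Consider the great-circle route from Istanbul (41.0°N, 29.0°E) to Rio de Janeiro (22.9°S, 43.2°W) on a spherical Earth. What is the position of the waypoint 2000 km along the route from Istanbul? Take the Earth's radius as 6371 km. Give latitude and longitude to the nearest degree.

≈ 31°N, 11°E

From cos δ = sin φ₁ sin φ₂ + cos φ₁ cos φ₂ cos Δλ, the central angle is δ ≈ 1.614 rad (92.5°). The total great-circle distance is δ·R ≈ 1.614 × 6371 ≈ 10280 km, so the target fraction is f = 2000/10280 ≈ 0.195.
Interpolate at f ≈ 0.195 with slerp weights a = sin((1−f)δ)/sin δ ≈ 0.964, b = sin(fδ)/sin δ ≈ 0.309.
p = a·p₁ + b·p₂ ≈ (0.844, 0.158, 0.512); φ = arcsin(p_z) ≈ 30.82°, λ = atan2(p_y, p_x) ≈ 10.60°.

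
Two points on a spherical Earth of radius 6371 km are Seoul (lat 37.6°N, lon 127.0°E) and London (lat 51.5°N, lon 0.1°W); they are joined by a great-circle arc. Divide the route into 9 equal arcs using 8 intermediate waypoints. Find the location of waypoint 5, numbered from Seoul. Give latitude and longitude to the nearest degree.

From cos δ = sin φ₁ sin φ₂ + cos φ₁ cos φ₂ cos Δλ, the central angle is δ ≈ 1.390 rad (79.6°).
Interpolate at f = 5/9 with slerp weights a = sin((1−f)δ)/sin δ ≈ 0.589, b = sin(fδ)/sin δ ≈ 0.709.
p = a·p₁ + b·p₂ ≈ (0.161, 0.372, 0.914); φ = arcsin(p_z) ≈ 66.11°, λ = atan2(p_y, p_x) ≈ 66.61°.

≈ lat 66°N, lon 67°E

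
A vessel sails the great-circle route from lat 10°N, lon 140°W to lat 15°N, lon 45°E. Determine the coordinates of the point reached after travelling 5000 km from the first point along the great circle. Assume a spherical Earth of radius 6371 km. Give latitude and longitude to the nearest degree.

Convert each endpoint to a unit vector on the sphere (x = cos φ cos λ, y = cos φ sin λ, z = sin φ).
The central angle between the endpoints is δ = arccos(p₁·p₂) ≈ 2.697 rad (154.5°). The total great-circle distance is δ·R ≈ 2.697 × 6371 ≈ 17181 km, so the target fraction is f = 5000/17181 ≈ 0.291.
Interpolate at f ≈ 0.291 with slerp weights a = sin((1−f)δ)/sin δ ≈ 2.190, b = sin(fδ)/sin δ ≈ 1.642.
p = a·p₁ + b·p₂ ≈ (-0.530, -0.265, 0.805); φ = arcsin(p_z) ≈ 53.65°, λ = atan2(p_y, p_x) ≈ -153.49°.

≈ lat 54°N, lon 153°W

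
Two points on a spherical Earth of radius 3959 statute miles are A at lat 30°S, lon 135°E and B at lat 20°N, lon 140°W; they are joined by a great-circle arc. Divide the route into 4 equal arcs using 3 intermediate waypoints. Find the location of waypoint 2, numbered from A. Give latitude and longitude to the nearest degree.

≈ lat 7°S, lon 180°E

Write both endpoints as unit vectors p₁, p₂ with components (cos φ cos λ, cos φ sin λ, sin φ).
The central angle between the endpoints is δ = arccos(p₁·p₂) ≈ 1.671 rad (95.7°).
Interpolate at f = 2/4 with slerp weights a = sin((1−f)δ)/sin δ ≈ 0.745, b = sin(fδ)/sin δ ≈ 0.745.
p = a·p₁ + b·p₂ ≈ (-0.993, 0.006, -0.118); φ = arcsin(p_z) ≈ -6.76°, λ = atan2(p_y, p_x) ≈ 179.64°.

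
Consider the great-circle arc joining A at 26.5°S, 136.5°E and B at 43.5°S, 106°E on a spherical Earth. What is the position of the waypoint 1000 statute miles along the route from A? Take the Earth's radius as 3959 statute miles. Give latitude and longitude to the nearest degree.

Write both endpoints as unit vectors p₁, p₂ with components (cos φ cos λ, cos φ sin λ, sin φ).
The central angle between the endpoints is δ = arccos(p₁·p₂) ≈ 0.523 rad (29.9°). The total great-circle distance is δ·R ≈ 0.523 × 3959 ≈ 2069 mi, so the target fraction is f = 1000/2069 ≈ 0.483.
Interpolate at f ≈ 0.483 with slerp weights a = sin((1−f)δ)/sin δ ≈ 0.534, b = sin(fδ)/sin δ ≈ 0.501.
p = a·p₁ + b·p₂ ≈ (-0.447, 0.678, -0.583); φ = arcsin(p_z) ≈ -35.67°, λ = atan2(p_y, p_x) ≈ 123.39°.

≈ 36°S, 123°E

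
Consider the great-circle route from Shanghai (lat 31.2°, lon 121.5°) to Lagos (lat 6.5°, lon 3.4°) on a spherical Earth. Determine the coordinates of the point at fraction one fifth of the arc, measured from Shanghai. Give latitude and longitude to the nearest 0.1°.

The haversine formula gives a central angle δ ≈ 1.919 rad (110.0°) between the endpoints.
Interpolate at f = 1/5 with slerp weights a = sin((1−f)δ)/sin δ ≈ 1.063, b = sin(fδ)/sin δ ≈ 0.399.
p = a·p₁ + b·p₂ ≈ (-0.080, 0.799, 0.596); φ = arcsin(p_z) ≈ 36.58°, λ = atan2(p_y, p_x) ≈ 95.72°.

≈ lat 36.6°, lon 95.7°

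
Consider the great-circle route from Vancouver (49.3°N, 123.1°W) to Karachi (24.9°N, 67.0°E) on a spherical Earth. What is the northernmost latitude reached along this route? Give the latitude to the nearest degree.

≈ 84°N

The great circle lies in the plane with unit normal n̂ = (p₁ × p₂)/|p₁ × p₂|.
Here n̂_z ≈ -0.108; the vertex latitude is φ_max = arccos|n̂_z| ≈ 83.8°.
Check via Clairaut: cos φ_max = |cos φ₁| · sin C = cos(49.3°)·sin(9.5°) ≈ 0.108, again giving ≈ 83.8°.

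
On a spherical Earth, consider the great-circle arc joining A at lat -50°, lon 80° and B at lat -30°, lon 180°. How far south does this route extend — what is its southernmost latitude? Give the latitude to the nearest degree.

The great circle lies in the plane with unit normal n̂ = (p₁ × p₂)/|p₁ × p₂|.
Here n̂_z ≈ +0.572; the vertex latitude is φ_max = arccos|n̂_z| ≈ 55.1°.
Check via Clairaut: cos φ_max = |cos φ₁| · sin C = cos(50.0°)·sin(117.1°) ≈ 0.572, again giving ≈ 55.1°.

≈ -55°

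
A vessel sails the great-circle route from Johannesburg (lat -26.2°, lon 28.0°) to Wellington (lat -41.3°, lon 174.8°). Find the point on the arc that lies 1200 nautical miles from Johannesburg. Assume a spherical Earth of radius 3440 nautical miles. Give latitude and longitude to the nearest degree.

Convert each endpoint to a unit vector on the sphere (x = cos φ cos λ, y = cos φ sin λ, z = sin φ).
The central angle between the endpoints is δ = arccos(p₁·p₂) ≈ 1.847 rad (105.8°). The total great-circle distance is δ·R ≈ 1.847 × 3440 ≈ 6353 nmi, so the target fraction is f = 1200/6353 ≈ 0.189.
Interpolate at f ≈ 0.189 with slerp weights a = sin((1−f)δ)/sin δ ≈ 1.037, b = sin(fδ)/sin δ ≈ 0.355.
p = a·p₁ + b·p₂ ≈ (0.555, 0.461, -0.692); φ = arcsin(p_z) ≈ -43.80°, λ = atan2(p_y, p_x) ≈ 39.68°.

≈ lat -44°, lon 40°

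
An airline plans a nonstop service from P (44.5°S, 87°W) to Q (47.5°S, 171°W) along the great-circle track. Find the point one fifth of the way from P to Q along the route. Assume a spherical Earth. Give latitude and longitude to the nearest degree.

Convert each endpoint to a unit vector on the sphere (x = cos φ cos λ, y = cos φ sin λ, z = sin φ).
The central angle between the endpoints is δ = arccos(p₁·p₂) ≈ 0.968 rad (55.4°).
Interpolate at f = 1/5 with slerp weights a = sin((1−f)δ)/sin δ ≈ 0.849, b = sin(fδ)/sin δ ≈ 0.234.
p = a·p₁ + b·p₂ ≈ (-0.124, -0.629, -0.767); φ = arcsin(p_z) ≈ -50.10°, λ = atan2(p_y, p_x) ≈ -101.16°.

≈ (50°S, 101°W)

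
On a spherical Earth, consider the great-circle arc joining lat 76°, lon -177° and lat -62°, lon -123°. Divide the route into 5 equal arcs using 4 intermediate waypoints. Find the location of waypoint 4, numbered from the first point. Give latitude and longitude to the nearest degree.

≈ lat -34°, lon -134°

From cos δ = sin φ₁ sin φ₂ + cos φ₁ cos φ₂ cos Δλ, the central angle is δ ≈ 2.482 rad (142.2°).
Interpolate at f = 4/5 with slerp weights a = sin((1−f)δ)/sin δ ≈ 0.777, b = sin(fδ)/sin δ ≈ 1.493.
p = a·p₁ + b·p₂ ≈ (-0.569, -0.598, -0.565); φ = arcsin(p_z) ≈ -34.37°, λ = atan2(p_y, p_x) ≈ -133.61°.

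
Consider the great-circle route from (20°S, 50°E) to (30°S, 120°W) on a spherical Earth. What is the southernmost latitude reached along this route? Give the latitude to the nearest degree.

The great circle lies in the plane with unit normal n̂ = (p₁ × p₂)/|p₁ × p₂|.
Here n̂_z ≈ -0.182; the vertex latitude is φ_max = arccos|n̂_z| ≈ 79.5°.

≈ 80°S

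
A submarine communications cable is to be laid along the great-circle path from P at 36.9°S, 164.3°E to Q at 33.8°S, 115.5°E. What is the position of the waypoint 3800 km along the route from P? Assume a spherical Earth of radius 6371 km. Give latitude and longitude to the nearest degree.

Convert each endpoint to a unit vector on the sphere (x = cos φ cos λ, y = cos φ sin λ, z = sin φ).
The central angle between the endpoints is δ = arccos(p₁·p₂) ≈ 0.689 rad (39.5°). The total great-circle distance is δ·R ≈ 0.689 × 6371 ≈ 4391 km, so the target fraction is f = 3800/4391 ≈ 0.865.
Interpolate at f ≈ 0.865 with slerp weights a = sin((1−f)δ)/sin δ ≈ 0.146, b = sin(fδ)/sin δ ≈ 0.883.
p = a·p₁ + b·p₂ ≈ (-0.428, 0.694, -0.579); φ = arcsin(p_z) ≈ -35.37°, λ = atan2(p_y, p_x) ≈ 121.67°.

≈ 35°S, 122°E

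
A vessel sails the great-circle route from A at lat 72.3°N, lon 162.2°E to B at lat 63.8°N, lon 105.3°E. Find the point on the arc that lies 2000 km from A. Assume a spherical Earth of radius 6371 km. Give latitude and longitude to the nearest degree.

The haversine formula gives a central angle δ ≈ 0.382 rad (21.9°) between the endpoints. The total great-circle distance is δ·R ≈ 0.382 × 6371 ≈ 2431 km, so the target fraction is f = 2000/2431 ≈ 0.823.
Interpolate at f ≈ 0.823 with slerp weights a = sin((1−f)δ)/sin δ ≈ 0.181, b = sin(fδ)/sin δ ≈ 0.829.
p = a·p₁ + b·p₂ ≈ (-0.149, 0.370, 0.917); φ = arcsin(p_z) ≈ 66.49°, λ = atan2(p_y, p_x) ≈ 111.95°.

≈ lat 66°N, lon 112°E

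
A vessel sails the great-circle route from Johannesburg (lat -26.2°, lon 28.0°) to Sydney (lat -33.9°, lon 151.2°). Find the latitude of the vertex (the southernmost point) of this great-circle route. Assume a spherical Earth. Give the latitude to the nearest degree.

≈ -51°

The great circle lies in the plane with unit normal n̂ = (p₁ × p₂)/|p₁ × p₂|.
Here n̂_z ≈ +0.631; the vertex latitude is φ_max = arccos|n̂_z| ≈ 50.8°.
Check via Clairaut: cos φ_max = |cos φ₁| · sin C = cos(26.2°)·sin(135.3°) ≈ 0.631, again giving ≈ 50.8°.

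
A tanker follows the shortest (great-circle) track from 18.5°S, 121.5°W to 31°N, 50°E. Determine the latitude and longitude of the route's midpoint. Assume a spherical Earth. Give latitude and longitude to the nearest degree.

≈ 51°N, 70°W

Convert each endpoint to a unit vector on the sphere (x = cos φ cos λ, y = cos φ sin λ, z = sin φ).
The central angle between the endpoints is δ = arccos(p₁·p₂) ≈ 2.885 rad (165.3°).
Interpolate at f = 1/2 with slerp weights a = sin((1−f)δ)/sin δ ≈ 3.914, b = sin(fδ)/sin δ ≈ 3.914.
p = a·p₁ + b·p₂ ≈ (0.217, -0.595, 0.774); φ = arcsin(p_z) ≈ 50.71°, λ = atan2(p_y, p_x) ≈ -69.94°.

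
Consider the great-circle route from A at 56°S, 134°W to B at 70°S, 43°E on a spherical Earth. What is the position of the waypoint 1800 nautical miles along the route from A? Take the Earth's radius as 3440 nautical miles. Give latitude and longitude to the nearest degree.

Convert each endpoint to a unit vector on the sphere (x = cos φ cos λ, y = cos φ sin λ, z = sin φ).
The central angle between the endpoints is δ = arccos(p₁·p₂) ≈ 0.942 rad (54.0°). The total great-circle distance is δ·R ≈ 0.942 × 3440 ≈ 3241 nmi, so the target fraction is f = 1800/3241 ≈ 0.555.
Interpolate at f ≈ 0.555 with slerp weights a = sin((1−f)δ)/sin δ ≈ 0.503, b = sin(fδ)/sin δ ≈ 0.618.
p = a·p₁ + b·p₂ ≈ (-0.041, -0.058, -0.997); φ = arcsin(p_z) ≈ -85.92°, λ = atan2(p_y, p_x) ≈ -125.05°.

≈ 86°S, 125°W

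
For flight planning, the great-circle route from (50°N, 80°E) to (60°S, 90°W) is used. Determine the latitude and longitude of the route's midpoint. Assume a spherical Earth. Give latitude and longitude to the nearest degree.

Write both endpoints as unit vectors p₁, p₂ with components (cos φ cos λ, cos φ sin λ, sin φ).
The central angle between the endpoints is δ = arccos(p₁·p₂) ≈ 2.941 rad (168.5°).
Interpolate at f = 1/2 with slerp weights a = sin((1−f)δ)/sin δ ≈ 4.991, b = sin(fδ)/sin δ ≈ 4.991.
p = a·p₁ + b·p₂ ≈ (0.557, 0.664, -0.499); φ = arcsin(p_z) ≈ -29.93°, λ = atan2(p_y, p_x) ≈ 50.00°.

≈ (30°S, 50°E)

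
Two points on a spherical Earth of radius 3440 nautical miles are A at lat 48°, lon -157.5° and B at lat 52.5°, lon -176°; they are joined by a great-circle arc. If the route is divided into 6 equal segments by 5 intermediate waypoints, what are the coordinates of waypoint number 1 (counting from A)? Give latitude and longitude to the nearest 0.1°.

≈ lat 48.9°, lon -160.3°

Convert each endpoint to a unit vector on the sphere (x = cos φ cos λ, y = cos φ sin λ, z = sin φ).
The central angle between the endpoints is δ = arccos(p₁·p₂) ≈ 0.220 rad (12.6°).
Interpolate at f = 1/6 with slerp weights a = sin((1−f)δ)/sin δ ≈ 0.835, b = sin(fδ)/sin δ ≈ 0.168.
p = a·p₁ + b·p₂ ≈ (-0.618, -0.221, 0.754); φ = arcsin(p_z) ≈ 48.95°, λ = atan2(p_y, p_x) ≈ -160.33°.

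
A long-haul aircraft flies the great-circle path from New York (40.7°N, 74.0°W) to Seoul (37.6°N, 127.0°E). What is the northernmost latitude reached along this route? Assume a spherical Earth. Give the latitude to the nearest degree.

≈ 77°N

The great circle lies in the plane with unit normal n̂ = (p₁ × p₂)/|p₁ × p₂|.
Here n̂_z ≈ -0.218; the vertex latitude is φ_max = arccos|n̂_z| ≈ 77.4°.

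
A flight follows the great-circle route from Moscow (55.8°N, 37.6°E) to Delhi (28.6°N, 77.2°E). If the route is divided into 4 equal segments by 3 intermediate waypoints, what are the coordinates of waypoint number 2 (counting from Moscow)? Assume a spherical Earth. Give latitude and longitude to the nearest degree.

≈ 44°N, 62°E

The haversine formula gives a central angle δ ≈ 0.682 rad (39.1°) between the endpoints.
Interpolate at f = 2/4 with slerp weights a = sin((1−f)δ)/sin δ ≈ 0.531, b = sin(fδ)/sin δ ≈ 0.531.
p = a·p₁ + b·p₂ ≈ (0.339, 0.636, 0.693); φ = arcsin(p_z) ≈ 43.85°, λ = atan2(p_y, p_x) ≈ 61.92°.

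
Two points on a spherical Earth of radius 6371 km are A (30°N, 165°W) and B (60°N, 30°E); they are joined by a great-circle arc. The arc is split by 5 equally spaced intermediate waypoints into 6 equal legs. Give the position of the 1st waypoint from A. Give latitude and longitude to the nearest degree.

Write both endpoints as unit vectors p₁, p₂ with components (cos φ cos λ, cos φ sin λ, sin φ).
The central angle between the endpoints is δ = arccos(p₁·p₂) ≈ 1.556 rad (89.2°).
Interpolate at f = 1/6 with slerp weights a = sin((1−f)δ)/sin δ ≈ 0.963, b = sin(fδ)/sin δ ≈ 0.256.
p = a·p₁ + b·p₂ ≈ (-0.694, -0.152, 0.703); φ = arcsin(p_z) ≈ 44.71°, λ = atan2(p_y, p_x) ≈ -167.68°.

≈ (45°N, 168°W)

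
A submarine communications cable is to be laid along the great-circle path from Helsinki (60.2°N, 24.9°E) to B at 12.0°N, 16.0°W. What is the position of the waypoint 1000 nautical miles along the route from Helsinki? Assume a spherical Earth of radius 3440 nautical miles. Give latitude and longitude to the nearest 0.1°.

≈ 47.7°N, 5.9°E

Write both endpoints as unit vectors p₁, p₂ with components (cos φ cos λ, cos φ sin λ, sin φ).
The central angle between the endpoints is δ = arccos(p₁·p₂) ≈ 0.991 rad (56.8°). The total great-circle distance is δ·R ≈ 0.991 × 3440 ≈ 3409 nmi, so the target fraction is f = 1000/3409 ≈ 0.293.
Interpolate at f ≈ 0.293 with slerp weights a = sin((1−f)δ)/sin δ ≈ 0.770, b = sin(fδ)/sin δ ≈ 0.343.
p = a·p₁ + b·p₂ ≈ (0.669, 0.069, 0.740); φ = arcsin(p_z) ≈ 47.71°, λ = atan2(p_y, p_x) ≈ 5.87°.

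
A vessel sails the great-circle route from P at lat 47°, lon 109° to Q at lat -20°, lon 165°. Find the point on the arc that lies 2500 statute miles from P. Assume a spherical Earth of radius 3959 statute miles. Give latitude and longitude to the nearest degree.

≈ lat 20°, lon 138°

Convert each endpoint to a unit vector on the sphere (x = cos φ cos λ, y = cos φ sin λ, z = sin φ).
The central angle between the endpoints is δ = arccos(p₁·p₂) ≈ 1.462 rad (83.8°). The total great-circle distance is δ·R ≈ 1.462 × 3959 ≈ 5789 mi, so the target fraction is f = 2500/5789 ≈ 0.432.
Interpolate at f ≈ 0.432 with slerp weights a = sin((1−f)δ)/sin δ ≈ 0.743, b = sin(fδ)/sin δ ≈ 0.594.
p = a·p₁ + b·p₂ ≈ (-0.704, 0.623, 0.340); φ = arcsin(p_z) ≈ 19.89°, λ = atan2(p_y, p_x) ≈ 138.47°.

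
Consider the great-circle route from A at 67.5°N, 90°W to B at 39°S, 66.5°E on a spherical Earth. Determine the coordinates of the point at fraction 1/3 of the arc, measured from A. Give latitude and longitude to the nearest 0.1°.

≈ 56.4°N, 34.9°E

Convert each endpoint to a unit vector on the sphere (x = cos φ cos λ, y = cos φ sin λ, z = sin φ).
The central angle between the endpoints is δ = arccos(p₁·p₂) ≈ 2.595 rad (148.7°).
Interpolate at f = 1/3 with slerp weights a = sin((1−f)δ)/sin δ ≈ 1.899, b = sin(fδ)/sin δ ≈ 1.463.
p = a·p₁ + b·p₂ ≈ (0.454, 0.316, 0.833); φ = arcsin(p_z) ≈ 56.43°, λ = atan2(p_y, p_x) ≈ 34.90°.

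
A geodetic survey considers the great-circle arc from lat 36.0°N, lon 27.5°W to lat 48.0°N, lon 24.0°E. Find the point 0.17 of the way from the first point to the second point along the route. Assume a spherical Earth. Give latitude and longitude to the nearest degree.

≈ lat 40°N, lon 20°W

From cos δ = sin φ₁ sin φ₂ + cos φ₁ cos φ₂ cos Δλ, the central angle is δ ≈ 0.686 rad (39.3°).
Interpolate at f = 0.17 with slerp weights a = sin((1−f)δ)/sin δ ≈ 0.851, b = sin(fδ)/sin δ ≈ 0.184.
p = a·p₁ + b·p₂ ≈ (0.723, -0.268, 0.637); φ = arcsin(p_z) ≈ 39.55°, λ = atan2(p_y, p_x) ≈ -20.33°.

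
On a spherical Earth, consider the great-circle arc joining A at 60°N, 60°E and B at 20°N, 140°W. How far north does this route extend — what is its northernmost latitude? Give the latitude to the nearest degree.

≈ 81°N

The great circle lies in the plane with unit normal n̂ = (p₁ × p₂)/|p₁ × p₂|.
Here n̂_z ≈ +0.162; the vertex latitude is φ_max = arccos|n̂_z| ≈ 80.7°.
Check via Clairaut: cos φ_max = |cos φ₁| · sin C = cos(60.0°)·sin(19.0°) ≈ 0.162, again giving ≈ 80.7°.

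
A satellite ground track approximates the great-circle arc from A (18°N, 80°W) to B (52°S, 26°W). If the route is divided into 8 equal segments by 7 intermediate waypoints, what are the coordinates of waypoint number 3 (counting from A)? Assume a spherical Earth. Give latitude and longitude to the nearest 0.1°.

≈ (9.7°S, 64.6°W)

From cos δ = sin φ₁ sin φ₂ + cos φ₁ cos φ₂ cos Δλ, the central angle is δ ≈ 1.470 rad (84.2°).
Interpolate at f = 3/8 with slerp weights a = sin((1−f)δ)/sin δ ≈ 0.799, b = sin(fδ)/sin δ ≈ 0.526.
p = a·p₁ + b·p₂ ≈ (0.423, -0.890, -0.168); φ = arcsin(p_z) ≈ -9.67°, λ = atan2(p_y, p_x) ≈ -64.58°.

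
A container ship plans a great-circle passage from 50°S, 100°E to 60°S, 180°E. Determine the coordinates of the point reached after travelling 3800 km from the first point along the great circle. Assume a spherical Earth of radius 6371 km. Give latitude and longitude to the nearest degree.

≈ 63°S, 160°E

Write both endpoints as unit vectors p₁, p₂ with components (cos φ cos λ, cos φ sin λ, sin φ).
The central angle between the endpoints is δ = arccos(p₁·p₂) ≈ 0.768 rad (44.0°). The total great-circle distance is δ·R ≈ 0.768 × 6371 ≈ 4894 km, so the target fraction is f = 3800/4894 ≈ 0.777.
Interpolate at f ≈ 0.777 with slerp weights a = sin((1−f)δ)/sin δ ≈ 0.246, b = sin(fδ)/sin δ ≈ 0.808.
p = a·p₁ + b·p₂ ≈ (-0.432, 0.156, -0.888); φ = arcsin(p_z) ≈ -62.69°, λ = atan2(p_y, p_x) ≈ 160.17°.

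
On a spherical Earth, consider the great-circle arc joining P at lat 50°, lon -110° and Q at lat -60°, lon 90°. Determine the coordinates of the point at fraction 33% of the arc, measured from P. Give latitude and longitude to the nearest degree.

≈ lat 3°, lon -142°

Convert each endpoint to a unit vector on the sphere (x = cos φ cos λ, y = cos φ sin λ, z = sin φ).
The central angle between the endpoints is δ = arccos(p₁·p₂) ≈ 2.878 rad (164.9°).
Interpolate at f = 0.33 with slerp weights a = sin((1−f)δ)/sin δ ≈ 3.594, b = sin(fδ)/sin δ ≈ 3.120.
p = a·p₁ + b·p₂ ≈ (-0.790, -0.611, 0.051); φ = arcsin(p_z) ≈ 2.94°, λ = atan2(p_y, p_x) ≈ -142.29°.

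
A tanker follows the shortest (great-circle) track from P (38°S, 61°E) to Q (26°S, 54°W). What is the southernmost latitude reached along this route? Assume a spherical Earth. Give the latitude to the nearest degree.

The great circle lies in the plane with unit normal n̂ = (p₁ × p₂)/|p₁ × p₂|.
Here n̂_z ≈ -0.642; the vertex latitude is φ_max = arccos|n̂_z| ≈ 50.0°.

≈ 50°S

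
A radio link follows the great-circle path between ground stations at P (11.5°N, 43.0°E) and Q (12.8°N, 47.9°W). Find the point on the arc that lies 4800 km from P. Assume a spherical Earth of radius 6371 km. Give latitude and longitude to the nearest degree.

Write both endpoints as unit vectors p₁, p₂ with components (cos φ cos λ, cos φ sin λ, sin φ).
The central angle between the endpoints is δ = arccos(p₁·p₂) ≈ 1.542 rad (88.3°). The total great-circle distance is δ·R ≈ 1.542 × 6371 ≈ 9822 km, so the target fraction is f = 4800/9822 ≈ 0.489.
Interpolate at f ≈ 0.489 with slerp weights a = sin((1−f)δ)/sin δ ≈ 0.709, b = sin(fδ)/sin δ ≈ 0.684.
p = a·p₁ + b·p₂ ≈ (0.956, -0.021, 0.293); φ = arcsin(p_z) ≈ 17.04°, λ = atan2(p_y, p_x) ≈ -1.27°.

≈ (17°N, 1°W)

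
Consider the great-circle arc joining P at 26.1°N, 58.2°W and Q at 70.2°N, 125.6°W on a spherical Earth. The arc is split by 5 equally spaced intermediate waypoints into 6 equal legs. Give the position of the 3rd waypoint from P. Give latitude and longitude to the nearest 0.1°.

From cos δ = sin φ₁ sin φ₂ + cos φ₁ cos φ₂ cos Δλ, the central angle is δ ≈ 1.011 rad (57.9°).
Interpolate at f = 3/6 with slerp weights a = sin((1−f)δ)/sin δ ≈ 0.572, b = sin(fδ)/sin δ ≈ 0.572.
p = a·p₁ + b·p₂ ≈ (0.158, -0.594, 0.789); φ = arcsin(p_z) ≈ 52.11°, λ = atan2(p_y, p_x) ≈ -75.12°.

≈ 52.1°N, 75.1°W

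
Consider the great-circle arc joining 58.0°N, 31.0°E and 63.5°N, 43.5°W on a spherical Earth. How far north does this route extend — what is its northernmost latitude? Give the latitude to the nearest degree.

≈ 66°N

The great circle lies in the plane with unit normal n̂ = (p₁ × p₂)/|p₁ × p₂|.
Here n̂_z ≈ -0.400; the vertex latitude is φ_max = arccos|n̂_z| ≈ 66.4°.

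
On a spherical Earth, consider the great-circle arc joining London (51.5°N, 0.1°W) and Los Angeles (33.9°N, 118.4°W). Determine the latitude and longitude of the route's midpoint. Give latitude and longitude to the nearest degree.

Write both endpoints as unit vectors p₁, p₂ with components (cos φ cos λ, cos φ sin λ, sin φ).
The central angle between the endpoints is δ = arccos(p₁·p₂) ≈ 1.378 rad (79.0°).
Interpolate at f = 1/2 with slerp weights a = sin((1−f)δ)/sin δ ≈ 0.648, b = sin(fδ)/sin δ ≈ 0.648.
p = a·p₁ + b·p₂ ≈ (0.148, -0.474, 0.868); φ = arcsin(p_z) ≈ 60.26°, λ = atan2(p_y, p_x) ≈ -72.70°.

≈ 60°N, 73°W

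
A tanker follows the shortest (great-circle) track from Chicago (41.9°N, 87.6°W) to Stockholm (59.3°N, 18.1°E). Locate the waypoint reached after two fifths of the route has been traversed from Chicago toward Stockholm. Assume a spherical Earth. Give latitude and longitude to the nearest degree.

The haversine formula gives a central angle δ ≈ 1.080 rad (61.9°) between the endpoints.
Interpolate at f = 2/5 with slerp weights a = sin((1−f)δ)/sin δ ≈ 0.684, b = sin(fδ)/sin δ ≈ 0.475.
p = a·p₁ + b·p₂ ≈ (0.252, -0.434, 0.865); φ = arcsin(p_z) ≈ 59.91°, λ = atan2(p_y, p_x) ≈ -59.87°.

≈ 60°N, 60°W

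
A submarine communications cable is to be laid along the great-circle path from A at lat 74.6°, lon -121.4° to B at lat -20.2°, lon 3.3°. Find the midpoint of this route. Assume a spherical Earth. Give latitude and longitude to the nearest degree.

Write both endpoints as unit vectors p₁, p₂ with components (cos φ cos λ, cos φ sin λ, sin φ).
The central angle between the endpoints is δ = arccos(p₁·p₂) ≈ 2.066 rad (118.3°).
Interpolate at f = 1/2 with slerp weights a = sin((1−f)δ)/sin δ ≈ 0.976, b = sin(fδ)/sin δ ≈ 0.976.
p = a·p₁ + b·p₂ ≈ (0.779, -0.168, 0.604); φ = arcsin(p_z) ≈ 37.14°, λ = atan2(p_y, p_x) ≈ -12.20°.

≈ lat 37°, lon -12°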